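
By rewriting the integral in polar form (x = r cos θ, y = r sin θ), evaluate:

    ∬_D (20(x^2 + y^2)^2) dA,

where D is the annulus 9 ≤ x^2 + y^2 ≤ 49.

The region D is 3 ≤ r ≤ 7, 0 ≤ θ ≤ 2π in polar coordinates, where x = r cos(θ), y = r sin(θ), and dA = r dr dθ.

Under the substitution, the integrand becomes 20r^4, so

    ∬_D (20(x^2 + y^2)^2) dA = ∫_{0}^{2π} ∫_{3}^{7} (20r^4) · r dr dθ.

Inner integral (in r): ∫_{3}^{7} (20r^4) · r dr = 1169200/3.

Outer integral (in θ): ∫_{0}^{2π} (1169200/3) dθ = 2338400π/3.

Therefore ∬_D (20(x^2 + y^2)^2) dA = 2338400π/3.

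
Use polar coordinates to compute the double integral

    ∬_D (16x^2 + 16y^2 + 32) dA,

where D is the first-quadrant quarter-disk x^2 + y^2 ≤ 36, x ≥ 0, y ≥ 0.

The region D is 0 ≤ r ≤ 6, 0 ≤ θ ≤ π/2 in polar coordinates, where x = r cos(θ), y = r sin(θ), and dA = r dr dθ.

Under the substitution, the integrand becomes 16r^2 + 32, so

    ∬_D (16x^2 + 16y^2 + 32) dA = ∫_{0}^{π/2} ∫_{0}^{6} (16r^2 + 32) · r dr dθ.

Inner integral (in r): ∫_{0}^{6} (16r^2 + 32) · r dr = 5760.

Outer integral (in θ): ∫_{0}^{π/2} (5760) dθ = 2880π.

Therefore ∬_D (16x^2 + 16y^2 + 32) dA = 2880π.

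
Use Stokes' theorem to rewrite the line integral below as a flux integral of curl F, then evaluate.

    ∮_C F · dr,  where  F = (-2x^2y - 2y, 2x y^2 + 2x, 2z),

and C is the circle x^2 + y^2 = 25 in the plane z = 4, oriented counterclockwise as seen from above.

Let S be the flat disk x^2 + y^2 ≤ 25 in the plane z = 4, with upward unit normal n̂ = ẑ. By Stokes' theorem,

    ∮_C F · dr = ∬_S (∇ × F) · n̂ dS = ∬_D (curl F)_z dA,

where D is the disk x^2 + y^2 ≤ 25.

Compute the curl of F = (-2x^2y - 2y, 2x y^2 + 2x, 2z):
    (∇ × F)_x = ∂F_z/∂y - ∂F_y/∂z = 0,
    (∇ × F)_y = ∂F_x/∂z - ∂F_z/∂x = 0,
    (∇ × F)_z = ∂F_y/∂x - ∂F_x/∂y = 2x^2 + 2y^2 + 4.

On z = 4, (curl F)_z = 2x^2 + 2y^2 + 4.

Convert to polar (x = r cos θ, y = r sin θ, dA = r dr dθ); the integrand becomes 2r^2 + 4, so

    ∬_D (curl F)_z dA = ∫_0^{2π} ∫_0^{5} (2r^2 + 4) · r dr dθ.

Inner (r from 0 to 5): 725/2.
Outer (θ from 0 to 2π): 725π.

Therefore ∮_C F · dr = 725π.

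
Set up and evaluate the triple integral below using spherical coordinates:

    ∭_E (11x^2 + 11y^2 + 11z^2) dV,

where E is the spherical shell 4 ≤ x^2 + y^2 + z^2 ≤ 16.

In spherical coordinates, x = ρ sin(φ) cos(θ), y = ρ sin(φ) sin(θ), z = ρ cos(φ), and dV = ρ^2 sin(φ) dρ dφ dθ.

The integrand becomes 11ρ^2, so

    ∭_E (11x^2 + 11y^2 + 11z^2) dV = ∫_{0}^{2π} ∫_{0}^{π} ∫_{2}^{4} (11ρ^2) · ρ^2 sin(φ) dρ dφ dθ.

Inner (ρ): 10912sin(φ)/5.
Middle (φ): 21824/5.
Outer (θ): 43648π/5.

Therefore the triple integral equals 43648π/5.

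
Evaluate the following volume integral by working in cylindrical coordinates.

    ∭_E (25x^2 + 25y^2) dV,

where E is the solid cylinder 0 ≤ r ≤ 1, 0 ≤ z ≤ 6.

In cylindrical coordinates, x = r cos(θ), y = r sin(θ), z = z, and dV = r dr dθ dz.

The integrand becomes 25r^2, so

    ∭_E (25x^2 + 25y^2) dV = ∫_{0}^{2π} ∫_{0}^{1} ∫_{0}^{6} (25r^2) · r dz dr dθ.

Inner (z): 150r^3.
Middle (r from 0 to 1): 75/2.
Outer (θ): 75π.

Therefore the triple integral equals 75π.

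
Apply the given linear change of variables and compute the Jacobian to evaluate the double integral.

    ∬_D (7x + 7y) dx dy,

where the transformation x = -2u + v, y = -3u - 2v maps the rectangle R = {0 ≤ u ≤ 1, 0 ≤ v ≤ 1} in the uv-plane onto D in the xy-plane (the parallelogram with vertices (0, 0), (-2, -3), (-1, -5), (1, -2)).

Compute the Jacobian determinant of (x, y) with respect to (u, v):

    ∂(x,y)/∂(u,v) = | -2  1 | = (-2)(-2) - (1)(-3) = 7.
                   | -3  -2 |

Its absolute value is |J| = 7 (the area scaling factor).

Substituting x = -2u + v, y = -3u - 2v into the integrand,

    7x + 7y → -35u - 7v,

so the integral becomes

    ∬_R (-35u - 7v) · |J| du dv = ∫_0^1 ∫_0^1 (-245u - 49v) dv du.

Inner (v): -245u - 49/2.
Outer (u): -147.

Therefore ∬_D (7x + 7y) dx dy = -147.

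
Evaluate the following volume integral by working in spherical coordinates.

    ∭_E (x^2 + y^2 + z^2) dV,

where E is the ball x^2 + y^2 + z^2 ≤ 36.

In spherical coordinates, x = ρ sin(φ) cos(θ), y = ρ sin(φ) sin(θ), z = ρ cos(φ), and dV = ρ^2 sin(φ) dρ dφ dθ.

The integrand becomes ρ^2, so

    ∭_E (x^2 + y^2 + z^2) dV = ∫_{0}^{2π} ∫_{0}^{π} ∫_{0}^{6} (ρ^2) · ρ^2 sin(φ) dρ dφ dθ.

Inner (ρ): 7776sin(φ)/5.
Middle (φ): 15552/5.
Outer (θ): 31104π/5.

Therefore the triple integral equals 31104π/5.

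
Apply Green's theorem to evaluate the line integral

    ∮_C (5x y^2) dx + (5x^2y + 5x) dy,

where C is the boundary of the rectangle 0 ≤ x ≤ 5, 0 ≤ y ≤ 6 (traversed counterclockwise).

Green's theorem converts the closed line integral into a double integral over the enclosed region D:

    ∮_C P dx + Q dy = ∬_D (∂Q/∂x - ∂P/∂y) dA.

Here P = 5x y^2, Q = 5x^2y + 5x, so

    ∂Q/∂x = 10x y + 5,    ∂P/∂y = 10x y,
    ∂Q/∂x - ∂P/∂y = 5.

D is the region 0 ≤ x ≤ 5, 0 ≤ y ≤ 6. Evaluating the double integral:

    ∬_D (5) dA = ∫_0^{5} ∫_0^{6} (5) dy dx.

Inner (y from 0 to 6): 30.
Outer (x from 0 to 5): 150.

Therefore ∮_C P dx + Q dy = 150.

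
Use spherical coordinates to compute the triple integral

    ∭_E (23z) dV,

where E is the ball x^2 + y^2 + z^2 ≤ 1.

In spherical coordinates, x = ρ sin(φ) cos(θ), y = ρ sin(φ) sin(θ), z = ρ cos(φ), and dV = ρ^2 sin(φ) dρ dφ dθ.

The integrand becomes 23ρ cos(φ), so

    ∭_E (23z) dV = ∫_{0}^{2π} ∫_{0}^{π} ∫_{0}^{1} (23ρ cos(φ)) · ρ^2 sin(φ) dρ dφ dθ.

Inner (ρ): 23sin(2φ)/8.
Middle (φ): 0.
Outer (θ): 0.

Therefore the triple integral equals 0.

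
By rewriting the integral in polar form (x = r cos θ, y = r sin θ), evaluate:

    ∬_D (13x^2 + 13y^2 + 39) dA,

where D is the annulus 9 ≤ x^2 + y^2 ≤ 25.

The region D is 3 ≤ r ≤ 5, 0 ≤ θ ≤ 2π in polar coordinates, where x = r cos(θ), y = r sin(θ), and dA = r dr dθ.

Under the substitution, the integrand becomes 13r^2 + 39, so

    ∬_D (13x^2 + 13y^2 + 39) dA = ∫_{0}^{2π} ∫_{3}^{5} (13r^2 + 39) · r dr dθ.

Inner integral (in r): ∫_{3}^{5} (13r^2 + 39) · r dr = 2080.

Outer integral (in θ): ∫_{0}^{2π} (2080) dθ = 4160π.

Therefore ∬_D (13x^2 + 13y^2 + 39) dA = 4160π.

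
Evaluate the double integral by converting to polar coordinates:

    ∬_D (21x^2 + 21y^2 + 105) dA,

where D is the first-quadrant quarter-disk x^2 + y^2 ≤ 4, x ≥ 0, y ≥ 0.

The region D is 0 ≤ r ≤ 2, 0 ≤ θ ≤ π/2 in polar coordinates, where x = r cos(θ), y = r sin(θ), and dA = r dr dθ.

Under the substitution, the integrand becomes 21r^2 + 105, so

    ∬_D (21x^2 + 21y^2 + 105) dA = ∫_{0}^{π/2} ∫_{0}^{2} (21r^2 + 105) · r dr dθ.

Inner integral (in r): ∫_{0}^{2} (21r^2 + 105) · r dr = 294.

Outer integral (in θ): ∫_{0}^{π/2} (294) dθ = 147π.

Therefore ∬_D (21x^2 + 21y^2 + 105) dA = 147π.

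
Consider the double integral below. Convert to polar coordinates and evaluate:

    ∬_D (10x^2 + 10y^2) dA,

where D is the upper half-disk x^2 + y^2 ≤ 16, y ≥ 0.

The region D is 0 ≤ r ≤ 4, 0 ≤ θ ≤ π in polar coordinates, where x = r cos(θ), y = r sin(θ), and dA = r dr dθ.

Under the substitution, the integrand becomes 10r^2, so

    ∬_D (10x^2 + 10y^2) dA = ∫_{0}^{π} ∫_{0}^{4} (10r^2) · r dr dθ.

Inner integral (in r): ∫_{0}^{4} (10r^2) · r dr = 640.

Outer integral (in θ): ∫_{0}^{π} (640) dθ = 640π.

Therefore ∬_D (10x^2 + 10y^2) dA = 640π.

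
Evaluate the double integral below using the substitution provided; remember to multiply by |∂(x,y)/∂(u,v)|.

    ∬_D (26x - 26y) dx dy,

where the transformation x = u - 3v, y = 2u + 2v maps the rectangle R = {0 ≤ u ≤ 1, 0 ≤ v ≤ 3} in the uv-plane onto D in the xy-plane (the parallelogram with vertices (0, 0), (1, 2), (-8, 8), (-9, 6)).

Compute the Jacobian determinant of (x, y) with respect to (u, v):

    ∂(x,y)/∂(u,v) = | 1  -3 | = (1)(2) - (-3)(2) = 8.
                   | 2  2 |

Its absolute value is |J| = 8 (the area scaling factor).

Substituting x = u - 3v, y = 2u + 2v into the integrand,

    26x - 26y → -26u - 130v,

so the integral becomes

    ∬_R (-26u - 130v) · |J| du dv = ∫_0^1 ∫_0^3 (-208u - 1040v) dv du.

Inner (v): -624u - 4680.
Outer (u): -4992.

Therefore ∬_D (26x - 26y) dx dy = -4992.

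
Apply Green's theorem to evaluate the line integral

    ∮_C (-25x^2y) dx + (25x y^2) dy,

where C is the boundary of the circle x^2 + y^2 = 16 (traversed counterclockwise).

Green's theorem converts the closed line integral into a double integral over the enclosed region D:

    ∮_C P dx + Q dy = ∬_D (∂Q/∂x - ∂P/∂y) dA.

Here P = -25x^2y, Q = 25x y^2, so

    ∂Q/∂x = 25y^2,    ∂P/∂y = -25x^2,
    ∂Q/∂x - ∂P/∂y = 25x^2 + 25y^2.

D is the region x^2 + y^2 ≤ 16. Evaluating the double integral:

In polar coordinates (x = r cos θ, y = r sin θ, dA = r dr dθ) the integrand becomes 25r^2, so

    ∬_D (25x^2 + 25y^2) dA = ∫_0^{2π} ∫_0^{4} (25r^2) · r dr dθ.

Inner (r from 0 to 4): 1600.
Outer (θ from 0 to 2π): 3200π.

Therefore ∮_C P dx + Q dy = 3200π.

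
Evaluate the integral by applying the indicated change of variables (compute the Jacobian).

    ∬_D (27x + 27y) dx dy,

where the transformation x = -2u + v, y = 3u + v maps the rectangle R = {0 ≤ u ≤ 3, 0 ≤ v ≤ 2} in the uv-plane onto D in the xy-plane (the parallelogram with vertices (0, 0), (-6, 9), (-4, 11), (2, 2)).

Compute the Jacobian determinant of (x, y) with respect to (u, v):

    ∂(x,y)/∂(u,v) = | -2  1 | = (-2)(1) - (1)(3) = -5.
                   | 3  1 |

Its absolute value is |J| = 5 (the area scaling factor).

Substituting x = -2u + v, y = 3u + v into the integrand,

    27x + 27y → 27u + 54v,

so the integral becomes

    ∬_R (27u + 54v) · |J| du dv = ∫_0^3 ∫_0^2 (135u + 270v) dv du.

Inner (v): 270u + 540.
Outer (u): 2835.

Therefore ∬_D (27x + 27y) dx dy = 2835.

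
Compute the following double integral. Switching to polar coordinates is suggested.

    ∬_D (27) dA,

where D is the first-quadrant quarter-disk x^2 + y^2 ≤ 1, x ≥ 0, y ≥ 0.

The region D is 0 ≤ r ≤ 1, 0 ≤ θ ≤ π/2 in polar coordinates, where x = r cos(θ), y = r sin(θ), and dA = r dr dθ.

Under the substitution, the integrand becomes 27, so

    ∬_D (27) dA = ∫_{0}^{π/2} ∫_{0}^{1} (27) · r dr dθ.

Inner integral (in r): ∫_{0}^{1} (27) · r dr = 27/2.

Outer integral (in θ): ∫_{0}^{π/2} (27/2) dθ = 27π/4.

Therefore ∬_D (27) dA = 27π/4.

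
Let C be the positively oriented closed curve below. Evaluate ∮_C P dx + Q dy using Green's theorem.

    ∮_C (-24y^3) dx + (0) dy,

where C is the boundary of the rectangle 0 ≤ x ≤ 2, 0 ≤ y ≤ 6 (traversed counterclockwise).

Green's theorem converts the closed line integral into a double integral over the enclosed region D:

    ∮_C P dx + Q dy = ∬_D (∂Q/∂x - ∂P/∂y) dA.

Here P = -24y^3, Q = 0, so

    ∂Q/∂x = 0,    ∂P/∂y = -72y^2,
    ∂Q/∂x - ∂P/∂y = 72y^2.

D is the region 0 ≤ x ≤ 2, 0 ≤ y ≤ 6. Evaluating the double integral:

    ∬_D (72y^2) dA = ∫_0^{2} ∫_0^{6} (72y^2) dy dx.

Inner (y from 0 to 6): 5184.
Outer (x from 0 to 2): 10368.

Therefore ∮_C P dx + Q dy = 10368.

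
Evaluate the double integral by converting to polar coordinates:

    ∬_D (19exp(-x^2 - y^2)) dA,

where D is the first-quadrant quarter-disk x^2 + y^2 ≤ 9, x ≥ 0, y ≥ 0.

The region D is 0 ≤ r ≤ 3, 0 ≤ θ ≤ π/2 in polar coordinates, where x = r cos(θ), y = r sin(θ), and dA = r dr dθ.

Under the substitution, the integrand becomes 19exp(-r^2), so

    ∬_D (19exp(-x^2 - y^2)) dA = ∫_{0}^{π/2} ∫_{0}^{3} (19exp(-r^2)) · r dr dθ.

Inner integral (in r): ∫_{0}^{3} (19exp(-r^2)) · r dr = 19/2 - 19exp(-9)/2.

Outer integral (in θ): ∫_{0}^{π/2} (19/2 - 19exp(-9)/2) dθ = -19π (1 - exp(9))exp(-9)/4.

Therefore ∬_D (19exp(-x^2 - y^2)) dA = -19π (1 - exp(9))exp(-9)/4.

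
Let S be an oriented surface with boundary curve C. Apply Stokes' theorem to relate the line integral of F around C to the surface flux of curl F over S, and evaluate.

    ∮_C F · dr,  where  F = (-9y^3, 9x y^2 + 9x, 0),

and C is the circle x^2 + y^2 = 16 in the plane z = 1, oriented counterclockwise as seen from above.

Let S be the flat disk x^2 + y^2 ≤ 16 in the plane z = 1, with upward unit normal n̂ = ẑ. By Stokes' theorem,

    ∮_C F · dr = ∬_S (∇ × F) · n̂ dS = ∬_D (curl F)_z dA,

where D is the disk x^2 + y^2 ≤ 16.

Compute the curl of F = (-9y^3, 9x y^2 + 9x, 0):
    (∇ × F)_x = ∂F_z/∂y - ∂F_y/∂z = 0,
    (∇ × F)_y = ∂F_x/∂z - ∂F_z/∂x = 0,
    (∇ × F)_z = ∂F_y/∂x - ∂F_x/∂y = 36y^2 + 9.

On z = 1, (curl F)_z = 36y^2 + 9.

Convert to polar (x = r cos θ, y = r sin θ, dA = r dr dθ); the integrand becomes 36r^2sin(θ)^2 + 9, so

    ∬_D (curl F)_z dA = ∫_0^{2π} ∫_0^{4} (36r^2sin(θ)^2 + 9) · r dr dθ.

Inner (r from 0 to 4): 2304sin(θ)^2 + 72.
Outer (θ from 0 to 2π): 2448π.

Therefore ∮_C F · dr = 2448π.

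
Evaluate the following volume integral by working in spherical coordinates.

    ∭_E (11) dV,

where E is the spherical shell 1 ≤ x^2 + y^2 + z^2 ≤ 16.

In spherical coordinates, x = ρ sin(φ) cos(θ), y = ρ sin(φ) sin(θ), z = ρ cos(φ), and dV = ρ^2 sin(φ) dρ dφ dθ.

The integrand becomes 11, so

    ∭_E (11) dV = ∫_{0}^{2π} ∫_{0}^{π} ∫_{1}^{4} (11) · ρ^2 sin(φ) dρ dφ dθ.

Inner (ρ): 231sin(φ).
Middle (φ): 462.
Outer (θ): 924π.

Therefore the triple integral equals 924π.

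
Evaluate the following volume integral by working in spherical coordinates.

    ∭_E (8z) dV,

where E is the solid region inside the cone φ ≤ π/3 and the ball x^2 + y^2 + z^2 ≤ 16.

In spherical coordinates, x = ρ sin(φ) cos(θ), y = ρ sin(φ) sin(θ), z = ρ cos(φ), and dV = ρ^2 sin(φ) dρ dφ dθ.

The integrand becomes 8ρ cos(φ), so

    ∭_E (8z) dV = ∫_{0}^{2π} ∫_{0}^{π/3} ∫_{0}^{4} (8ρ cos(φ)) · ρ^2 sin(φ) dρ dφ dθ.

Inner (ρ): 256sin(2φ).
Middle (φ): 192.
Outer (θ): 384π.

Therefore the triple integral equals 384π.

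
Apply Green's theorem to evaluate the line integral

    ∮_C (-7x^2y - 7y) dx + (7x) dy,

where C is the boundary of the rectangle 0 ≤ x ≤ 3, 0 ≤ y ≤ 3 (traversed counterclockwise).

Green's theorem converts the closed line integral into a double integral over the enclosed region D:

    ∮_C P dx + Q dy = ∬_D (∂Q/∂x - ∂P/∂y) dA.

Here P = -7x^2y - 7y, Q = 7x, so

    ∂Q/∂x = 7,    ∂P/∂y = -7x^2 - 7,
    ∂Q/∂x - ∂P/∂y = 7x^2 + 14.

D is the region 0 ≤ x ≤ 3, 0 ≤ y ≤ 3. Evaluating the double integral:

    ∬_D (7x^2 + 14) dA = ∫_0^{3} ∫_0^{3} (7x^2 + 14) dy dx.

Inner (y from 0 to 3): 21x^2 + 42.
Outer (x from 0 to 3): 315.

Therefore ∮_C P dx + Q dy = 315.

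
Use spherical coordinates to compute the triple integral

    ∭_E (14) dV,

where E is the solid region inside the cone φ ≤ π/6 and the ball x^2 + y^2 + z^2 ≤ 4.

In spherical coordinates, x = ρ sin(φ) cos(θ), y = ρ sin(φ) sin(θ), z = ρ cos(φ), and dV = ρ^2 sin(φ) dρ dφ dθ.

The integrand becomes 14, so

    ∭_E (14) dV = ∫_{0}^{2π} ∫_{0}^{π/6} ∫_{0}^{2} (14) · ρ^2 sin(φ) dρ dφ dθ.

Inner (ρ): 112sin(φ)/3.
Middle (φ): 112/3 - 56sqrt(3)/3.
Outer (θ): 112π (2 - sqrt(3))/3.

Therefore the triple integral equals 112π (2 - sqrt(3))/3.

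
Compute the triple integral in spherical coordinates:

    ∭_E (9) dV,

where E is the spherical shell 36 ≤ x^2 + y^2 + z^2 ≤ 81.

In spherical coordinates, x = ρ sin(φ) cos(θ), y = ρ sin(φ) sin(θ), z = ρ cos(φ), and dV = ρ^2 sin(φ) dρ dφ dθ.

The integrand becomes 9, so

    ∭_E (9) dV = ∫_{0}^{2π} ∫_{0}^{π} ∫_{6}^{9} (9) · ρ^2 sin(φ) dρ dφ dθ.

Inner (ρ): 1539sin(φ).
Middle (φ): 3078.
Outer (θ): 6156π.

Therefore the triple integral equals 6156π.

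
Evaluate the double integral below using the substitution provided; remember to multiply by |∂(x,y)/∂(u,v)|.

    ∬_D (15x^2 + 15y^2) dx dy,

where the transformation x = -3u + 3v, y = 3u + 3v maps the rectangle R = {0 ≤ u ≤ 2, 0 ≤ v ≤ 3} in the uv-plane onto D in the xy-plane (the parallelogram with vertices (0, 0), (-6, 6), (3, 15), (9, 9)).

Compute the Jacobian determinant of (x, y) with respect to (u, v):

    ∂(x,y)/∂(u,v) = | -3  3 | = (-3)(3) - (3)(3) = -18.
                   | 3  3 |

Its absolute value is |J| = 18 (the area scaling factor).

Substituting x = -3u + 3v, y = 3u + 3v into the integrand,

    15x^2 + 15y^2 → 270u^2 + 270v^2,

so the integral becomes

    ∬_R (270u^2 + 270v^2) · |J| du dv = ∫_0^2 ∫_0^3 (4860u^2 + 4860v^2) dv du.

Inner (v): 14580u^2 + 43740.
Outer (u): 126360.

Therefore ∬_D (15x^2 + 15y^2) dx dy = 126360.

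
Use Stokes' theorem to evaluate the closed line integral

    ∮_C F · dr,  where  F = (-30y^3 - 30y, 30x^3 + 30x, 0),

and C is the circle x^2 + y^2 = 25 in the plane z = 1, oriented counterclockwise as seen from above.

Let S be the flat disk x^2 + y^2 ≤ 25 in the plane z = 1, with upward unit normal n̂ = ẑ. By Stokes' theorem,

    ∮_C F · dr = ∬_S (∇ × F) · n̂ dS = ∬_D (curl F)_z dA,

where D is the disk x^2 + y^2 ≤ 25.

Compute the curl of F = (-30y^3 - 30y, 30x^3 + 30x, 0):
    (∇ × F)_x = ∂F_z/∂y - ∂F_y/∂z = 0,
    (∇ × F)_y = ∂F_x/∂z - ∂F_z/∂x = 0,
    (∇ × F)_z = ∂F_y/∂x - ∂F_x/∂y = 90x^2 + 90y^2 + 60.

On z = 1, (curl F)_z = 90x^2 + 90y^2 + 60.

Convert to polar (x = r cos θ, y = r sin θ, dA = r dr dθ); the integrand becomes 90r^2 + 60, so

    ∬_D (curl F)_z dA = ∫_0^{2π} ∫_0^{5} (90r^2 + 60) · r dr dθ.

Inner (r from 0 to 5): 29625/2.
Outer (θ from 0 to 2π): 29625π.

Therefore ∮_C F · dr = 29625π.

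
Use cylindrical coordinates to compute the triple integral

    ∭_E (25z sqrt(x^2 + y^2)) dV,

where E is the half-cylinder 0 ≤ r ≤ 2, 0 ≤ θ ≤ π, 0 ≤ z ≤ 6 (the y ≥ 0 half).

In cylindrical coordinates, x = r cos(θ), y = r sin(θ), z = z, and dV = r dr dθ dz.

The integrand becomes 25r z, so

    ∭_E (25z sqrt(x^2 + y^2)) dV = ∫_{0}^{π} ∫_{0}^{2} ∫_{0}^{6} (25r z) · r dz dr dθ.

Inner (z): 450r^2.
Middle (r from 0 to 2): 1200.
Outer (θ): 1200π.

Therefore the triple integral equals 1200π.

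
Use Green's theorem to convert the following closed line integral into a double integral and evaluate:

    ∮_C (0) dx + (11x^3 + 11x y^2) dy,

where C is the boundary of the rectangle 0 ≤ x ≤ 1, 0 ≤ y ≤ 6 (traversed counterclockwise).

Green's theorem converts the closed line integral into a double integral over the enclosed region D:

    ∮_C P dx + Q dy = ∬_D (∂Q/∂x - ∂P/∂y) dA.

Here P = 0, Q = 11x^3 + 11x y^2, so

    ∂Q/∂x = 33x^2 + 11y^2,    ∂P/∂y = 0,
    ∂Q/∂x - ∂P/∂y = 33x^2 + 11y^2.

D is the region 0 ≤ x ≤ 1, 0 ≤ y ≤ 6. Evaluating the double integral:

    ∬_D (33x^2 + 11y^2) dA = ∫_0^{1} ∫_0^{6} (33x^2 + 11y^2) dy dx.

Inner (y from 0 to 6): 198x^2 + 792.
Outer (x from 0 to 1): 858.

Therefore ∮_C P dx + Q dy = 858.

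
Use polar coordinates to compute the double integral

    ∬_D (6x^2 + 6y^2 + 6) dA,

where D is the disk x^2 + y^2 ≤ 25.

The region D is 0 ≤ r ≤ 5, 0 ≤ θ ≤ 2π in polar coordinates, where x = r cos(θ), y = r sin(θ), and dA = r dr dθ.

Under the substitution, the integrand becomes 6r^2 + 6, so

    ∬_D (6x^2 + 6y^2 + 6) dA = ∫_{0}^{2π} ∫_{0}^{5} (6r^2 + 6) · r dr dθ.

Inner integral (in r): ∫_{0}^{5} (6r^2 + 6) · r dr = 2025/2.

Outer integral (in θ): ∫_{0}^{2π} (2025/2) dθ = 2025π.

Therefore ∬_D (6x^2 + 6y^2 + 6) dA = 2025π.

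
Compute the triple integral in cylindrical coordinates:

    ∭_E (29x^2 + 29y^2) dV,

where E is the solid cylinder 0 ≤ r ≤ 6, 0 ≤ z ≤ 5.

In cylindrical coordinates, x = r cos(θ), y = r sin(θ), z = z, and dV = r dr dθ dz.

The integrand becomes 29r^2, so

    ∭_E (29x^2 + 29y^2) dV = ∫_{0}^{2π} ∫_{0}^{6} ∫_{0}^{5} (29r^2) · r dz dr dθ.

Inner (z): 145r^3.
Middle (r from 0 to 6): 46980.
Outer (θ): 93960π.

Therefore the triple integral equals 93960π.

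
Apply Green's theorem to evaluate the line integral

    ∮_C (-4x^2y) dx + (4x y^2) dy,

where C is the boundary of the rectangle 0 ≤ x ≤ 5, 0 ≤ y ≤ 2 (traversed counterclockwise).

Green's theorem converts the closed line integral into a double integral over the enclosed region D:

    ∮_C P dx + Q dy = ∬_D (∂Q/∂x - ∂P/∂y) dA.

Here P = -4x^2y, Q = 4x y^2, so

    ∂Q/∂x = 4y^2,    ∂P/∂y = -4x^2,
    ∂Q/∂x - ∂P/∂y = 4x^2 + 4y^2.

D is the region 0 ≤ x ≤ 5, 0 ≤ y ≤ 2. Evaluating the double integral:

    ∬_D (4x^2 + 4y^2) dA = ∫_0^{5} ∫_0^{2} (4x^2 + 4y^2) dy dx.

Inner (y from 0 to 2): 8x^2 + 32/3.
Outer (x from 0 to 5): 1160/3.

Therefore ∮_C P dx + Q dy = 1160/3.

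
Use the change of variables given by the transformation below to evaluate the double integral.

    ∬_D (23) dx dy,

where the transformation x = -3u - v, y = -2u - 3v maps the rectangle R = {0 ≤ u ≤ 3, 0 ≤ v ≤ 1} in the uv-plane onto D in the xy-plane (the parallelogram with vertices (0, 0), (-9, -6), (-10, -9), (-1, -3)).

Compute the Jacobian determinant of (x, y) with respect to (u, v):

    ∂(x,y)/∂(u,v) = | -3  -1 | = (-3)(-3) - (-1)(-2) = 7.
                   | -2  -3 |

Its absolute value is |J| = 7 (the area scaling factor).

Substituting x = -3u - v, y = -2u - 3v into the integrand,

    23 → 23,

so the integral becomes

    ∬_R (23) · |J| du dv = ∫_0^3 ∫_0^1 (161) dv du.

Inner (v): 161.
Outer (u): 483.

Therefore ∬_D (23) dx dy = 483.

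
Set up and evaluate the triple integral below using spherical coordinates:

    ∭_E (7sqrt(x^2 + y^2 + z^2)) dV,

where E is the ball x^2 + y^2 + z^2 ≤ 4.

In spherical coordinates, x = ρ sin(φ) cos(θ), y = ρ sin(φ) sin(θ), z = ρ cos(φ), and dV = ρ^2 sin(φ) dρ dφ dθ.

The integrand becomes 7ρ, so

    ∭_E (7sqrt(x^2 + y^2 + z^2)) dV = ∫_{0}^{2π} ∫_{0}^{π} ∫_{0}^{2} (7ρ) · ρ^2 sin(φ) dρ dφ dθ.

Inner (ρ): 28sin(φ).
Middle (φ): 56.
Outer (θ): 112π.

Therefore the triple integral equals 112π.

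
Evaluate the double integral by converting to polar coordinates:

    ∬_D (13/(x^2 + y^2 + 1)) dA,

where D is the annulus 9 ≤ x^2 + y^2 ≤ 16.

The region D is 3 ≤ r ≤ 4, 0 ≤ θ ≤ 2π in polar coordinates, where x = r cos(θ), y = r sin(θ), and dA = r dr dθ.

Under the substitution, the integrand becomes 13/(r^2 + 1), so

    ∬_D (13/(x^2 + y^2 + 1)) dA = ∫_{0}^{2π} ∫_{3}^{4} (13/(r^2 + 1)) · r dr dθ.

Inner integral (in r): ∫_{3}^{4} (13/(r^2 + 1)) · r dr = log(24137569sqrt(170)/10000000).

Outer integral (in θ): ∫_{0}^{2π} (log(24137569sqrt(170)/10000000)) dθ = log((24137569sqrt(170)/10000000)^(2π)).

Therefore ∬_D (13/(x^2 + y^2 + 1)) dA = log((24137569sqrt(170)/10000000)^(2π)).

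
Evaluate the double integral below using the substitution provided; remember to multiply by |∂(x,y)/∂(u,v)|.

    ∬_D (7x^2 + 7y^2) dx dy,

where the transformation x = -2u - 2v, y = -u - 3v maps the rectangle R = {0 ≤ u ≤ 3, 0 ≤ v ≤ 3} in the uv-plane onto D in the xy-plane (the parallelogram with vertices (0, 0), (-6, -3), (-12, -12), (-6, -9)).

Compute the Jacobian determinant of (x, y) with respect to (u, v):

    ∂(x,y)/∂(u,v) = | -2  -2 | = (-2)(-3) - (-2)(-1) = 4.
                   | -1  -3 |

Its absolute value is |J| = 4 (the area scaling factor).

Substituting x = -2u - 2v, y = -u - 3v into the integrand,

    7x^2 + 7y^2 → 35u^2 + 98u v + 91v^2,

so the integral becomes

    ∬_R (35u^2 + 98u v + 91v^2) · |J| du dv = ∫_0^3 ∫_0^3 (140u^2 + 392u v + 364v^2) dv du.

Inner (v): 420u^2 + 1764u + 3276.
Outer (u): 21546.

Therefore ∬_D (7x^2 + 7y^2) dx dy = 21546.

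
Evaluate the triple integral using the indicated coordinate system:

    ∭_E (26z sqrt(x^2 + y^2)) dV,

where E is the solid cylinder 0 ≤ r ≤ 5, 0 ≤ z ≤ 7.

In cylindrical coordinates, x = r cos(θ), y = r sin(θ), z = z, and dV = r dr dθ dz.

The integrand becomes 26r z, so

    ∭_E (26z sqrt(x^2 + y^2)) dV = ∫_{0}^{2π} ∫_{0}^{5} ∫_{0}^{7} (26r z) · r dz dr dθ.

Inner (z): 637r^2.
Middle (r from 0 to 5): 79625/3.
Outer (θ): 159250π/3.

Therefore the triple integral equals 159250π/3.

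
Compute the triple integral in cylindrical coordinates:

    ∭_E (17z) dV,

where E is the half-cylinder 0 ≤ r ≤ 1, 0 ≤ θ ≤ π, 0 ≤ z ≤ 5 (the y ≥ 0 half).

In cylindrical coordinates, x = r cos(θ), y = r sin(θ), z = z, and dV = r dr dθ dz.

The integrand becomes 17z, so

    ∭_E (17z) dV = ∫_{0}^{π} ∫_{0}^{1} ∫_{0}^{5} (17z) · r dz dr dθ.

Inner (z): 425r/2.
Middle (r from 0 to 1): 425/4.
Outer (θ): 425π/4.

Therefore the triple integral equals 425π/4.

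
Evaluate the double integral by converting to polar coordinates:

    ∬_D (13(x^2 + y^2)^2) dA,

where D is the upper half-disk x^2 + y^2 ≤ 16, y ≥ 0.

The region D is 0 ≤ r ≤ 4, 0 ≤ θ ≤ π in polar coordinates, where x = r cos(θ), y = r sin(θ), and dA = r dr dθ.

Under the substitution, the integrand becomes 13r^4, so

    ∬_D (13(x^2 + y^2)^2) dA = ∫_{0}^{π} ∫_{0}^{4} (13r^4) · r dr dθ.

Inner integral (in r): ∫_{0}^{4} (13r^4) · r dr = 26624/3.

Outer integral (in θ): ∫_{0}^{π} (26624/3) dθ = 26624π/3.

Therefore ∬_D (13(x^2 + y^2)^2) dA = 26624π/3.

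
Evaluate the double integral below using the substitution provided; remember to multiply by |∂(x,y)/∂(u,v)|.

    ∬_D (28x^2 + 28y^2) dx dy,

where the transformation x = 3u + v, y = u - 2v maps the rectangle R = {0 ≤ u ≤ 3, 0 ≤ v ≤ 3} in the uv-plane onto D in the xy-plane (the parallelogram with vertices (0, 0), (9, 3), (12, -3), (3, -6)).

Compute the Jacobian determinant of (x, y) with respect to (u, v):

    ∂(x,y)/∂(u,v) = | 3  1 | = (3)(-2) - (1)(1) = -7.
                   | 1  -2 |

Its absolute value is |J| = 7 (the area scaling factor).

Substituting x = 3u + v, y = u - 2v into the integrand,

    28x^2 + 28y^2 → 280u^2 + 56u v + 140v^2,

so the integral becomes

    ∬_R (280u^2 + 56u v + 140v^2) · |J| du dv = ∫_0^3 ∫_0^3 (1960u^2 + 392u v + 980v^2) dv du.

Inner (v): 5880u^2 + 1764u + 8820.
Outer (u): 87318.

Therefore ∬_D (28x^2 + 28y^2) dx dy = 87318.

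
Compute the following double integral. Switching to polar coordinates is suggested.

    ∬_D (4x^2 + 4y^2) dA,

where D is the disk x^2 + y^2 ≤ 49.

The region D is 0 ≤ r ≤ 7, 0 ≤ θ ≤ 2π in polar coordinates, where x = r cos(θ), y = r sin(θ), and dA = r dr dθ.

Under the substitution, the integrand becomes 4r^2, so

    ∬_D (4x^2 + 4y^2) dA = ∫_{0}^{2π} ∫_{0}^{7} (4r^2) · r dr dθ.

Inner integral (in r): ∫_{0}^{7} (4r^2) · r dr = 2401.

Outer integral (in θ): ∫_{0}^{2π} (2401) dθ = 4802π.

Therefore ∬_D (4x^2 + 4y^2) dA = 4802π.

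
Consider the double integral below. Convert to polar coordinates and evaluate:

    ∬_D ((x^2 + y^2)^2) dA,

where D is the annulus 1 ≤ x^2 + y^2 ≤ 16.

The region D is 1 ≤ r ≤ 4, 0 ≤ θ ≤ 2π in polar coordinates, where x = r cos(θ), y = r sin(θ), and dA = r dr dθ.

Under the substitution, the integrand becomes r^4, so

    ∬_D ((x^2 + y^2)^2) dA = ∫_{0}^{2π} ∫_{1}^{4} (r^4) · r dr dθ.

Inner integral (in r): ∫_{1}^{4} (r^4) · r dr = 1365/2.

Outer integral (in θ): ∫_{0}^{2π} (1365/2) dθ = 1365π.

Therefore ∬_D ((x^2 + y^2)^2) dA = 1365π.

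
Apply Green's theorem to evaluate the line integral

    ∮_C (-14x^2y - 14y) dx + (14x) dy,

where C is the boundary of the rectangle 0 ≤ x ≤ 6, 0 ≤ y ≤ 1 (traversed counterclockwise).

Green's theorem converts the closed line integral into a double integral over the enclosed region D:

    ∮_C P dx + Q dy = ∬_D (∂Q/∂x - ∂P/∂y) dA.

Here P = -14x^2y - 14y, Q = 14x, so

    ∂Q/∂x = 14,    ∂P/∂y = -14x^2 - 14,
    ∂Q/∂x - ∂P/∂y = 14x^2 + 28.

D is the region 0 ≤ x ≤ 6, 0 ≤ y ≤ 1. Evaluating the double integral:

    ∬_D (14x^2 + 28) dA = ∫_0^{6} ∫_0^{1} (14x^2 + 28) dy dx.

Inner (y from 0 to 1): 14x^2 + 28.
Outer (x from 0 to 6): 1176.

Therefore ∮_C P dx + Q dy = 1176.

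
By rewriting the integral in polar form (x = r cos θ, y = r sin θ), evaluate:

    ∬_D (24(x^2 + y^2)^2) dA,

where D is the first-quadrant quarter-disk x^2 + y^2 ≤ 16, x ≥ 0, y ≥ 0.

The region D is 0 ≤ r ≤ 4, 0 ≤ θ ≤ π/2 in polar coordinates, where x = r cos(θ), y = r sin(θ), and dA = r dr dθ.

Under the substitution, the integrand becomes 24r^4, so

    ∬_D (24(x^2 + y^2)^2) dA = ∫_{0}^{π/2} ∫_{0}^{4} (24r^4) · r dr dθ.

Inner integral (in r): ∫_{0}^{4} (24r^4) · r dr = 16384.

Outer integral (in θ): ∫_{0}^{π/2} (16384) dθ = 8192π.

Therefore ∬_D (24(x^2 + y^2)^2) dA = 8192π.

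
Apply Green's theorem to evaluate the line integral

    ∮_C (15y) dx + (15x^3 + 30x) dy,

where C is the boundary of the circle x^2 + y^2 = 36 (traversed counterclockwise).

Green's theorem converts the closed line integral into a double integral over the enclosed region D:

    ∮_C P dx + Q dy = ∬_D (∂Q/∂x - ∂P/∂y) dA.

Here P = 15y, Q = 15x^3 + 30x, so

    ∂Q/∂x = 45x^2 + 30,    ∂P/∂y = 15,
    ∂Q/∂x - ∂P/∂y = 45x^2 + 15.

D is the region x^2 + y^2 ≤ 36. Evaluating the double integral:

In polar coordinates (x = r cos θ, y = r sin θ, dA = r dr dθ) the integrand becomes 45r^2cos(θ)^2 + 15, so

    ∬_D (45x^2 + 15) dA = ∫_0^{2π} ∫_0^{6} (45r^2cos(θ)^2 + 15) · r dr dθ.

Inner (r from 0 to 6): 14580cos(θ)^2 + 270.
Outer (θ from 0 to 2π): 15120π.

Therefore ∮_C P dx + Q dy = 15120π.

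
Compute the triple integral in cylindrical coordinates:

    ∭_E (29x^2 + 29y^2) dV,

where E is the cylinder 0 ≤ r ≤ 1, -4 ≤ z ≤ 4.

In cylindrical coordinates, x = r cos(θ), y = r sin(θ), z = z, and dV = r dr dθ dz.

The integrand becomes 29r^2, so

    ∭_E (29x^2 + 29y^2) dV = ∫_{0}^{2π} ∫_{0}^{1} ∫_{-4}^{4} (29r^2) · r dz dr dθ.

Inner (z): 232r^3.
Middle (r from 0 to 1): 58.
Outer (θ): 116π.

Therefore the triple integral equals 116π.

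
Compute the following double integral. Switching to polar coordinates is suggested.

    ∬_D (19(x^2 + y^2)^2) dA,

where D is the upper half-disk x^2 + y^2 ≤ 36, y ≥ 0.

The region D is 0 ≤ r ≤ 6, 0 ≤ θ ≤ π in polar coordinates, where x = r cos(θ), y = r sin(θ), and dA = r dr dθ.

Under the substitution, the integrand becomes 19r^4, so

    ∬_D (19(x^2 + y^2)^2) dA = ∫_{0}^{π} ∫_{0}^{6} (19r^4) · r dr dθ.

Inner integral (in r): ∫_{0}^{6} (19r^4) · r dr = 147744.

Outer integral (in θ): ∫_{0}^{π} (147744) dθ = 147744π.

Therefore ∬_D (19(x^2 + y^2)^2) dA = 147744π.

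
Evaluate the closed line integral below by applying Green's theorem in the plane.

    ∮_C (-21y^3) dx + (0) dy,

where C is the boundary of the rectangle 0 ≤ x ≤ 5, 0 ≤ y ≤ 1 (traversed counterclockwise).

Green's theorem converts the closed line integral into a double integral over the enclosed region D:

    ∮_C P dx + Q dy = ∬_D (∂Q/∂x - ∂P/∂y) dA.

Here P = -21y^3, Q = 0, so

    ∂Q/∂x = 0,    ∂P/∂y = -63y^2,
    ∂Q/∂x - ∂P/∂y = 63y^2.

D is the region 0 ≤ x ≤ 5, 0 ≤ y ≤ 1. Evaluating the double integral:

    ∬_D (63y^2) dA = ∫_0^{5} ∫_0^{1} (63y^2) dy dx.

Inner (y from 0 to 1): 21.
Outer (x from 0 to 5): 105.

Therefore ∮_C P dx + Q dy = 105.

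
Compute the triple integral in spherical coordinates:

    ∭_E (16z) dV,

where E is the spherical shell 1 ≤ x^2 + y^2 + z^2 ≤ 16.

In spherical coordinates, x = ρ sin(φ) cos(θ), y = ρ sin(φ) sin(θ), z = ρ cos(φ), and dV = ρ^2 sin(φ) dρ dφ dθ.

The integrand becomes 16ρ cos(φ), so

    ∭_E (16z) dV = ∫_{0}^{2π} ∫_{0}^{π} ∫_{1}^{4} (16ρ cos(φ)) · ρ^2 sin(φ) dρ dφ dθ.

Inner (ρ): 510sin(2φ).
Middle (φ): 0.
Outer (θ): 0.

Therefore the triple integral equals 0.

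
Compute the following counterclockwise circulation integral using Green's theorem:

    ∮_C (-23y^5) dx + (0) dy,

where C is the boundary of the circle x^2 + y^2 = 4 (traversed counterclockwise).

Green's theorem converts the closed line integral into a double integral over the enclosed region D:

    ∮_C P dx + Q dy = ∬_D (∂Q/∂x - ∂P/∂y) dA.

Here P = -23y^5, Q = 0, so

    ∂Q/∂x = 0,    ∂P/∂y = -115y^4,
    ∂Q/∂x - ∂P/∂y = 115y^4.

D is the region x^2 + y^2 ≤ 4. Evaluating the double integral:

In polar coordinates (x = r cos θ, y = r sin θ, dA = r dr dθ) the integrand becomes 115r^4sin(θ)^4, so

    ∬_D (115y^4) dA = ∫_0^{2π} ∫_0^{2} (115r^4sin(θ)^4) · r dr dθ.

Inner (r from 0 to 2): 3680sin(θ)^4/3.
Outer (θ from 0 to 2π): 920π.

Therefore ∮_C P dx + Q dy = 920π.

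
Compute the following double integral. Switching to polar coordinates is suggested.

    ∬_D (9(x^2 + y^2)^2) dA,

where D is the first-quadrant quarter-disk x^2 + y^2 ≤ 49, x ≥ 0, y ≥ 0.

The region D is 0 ≤ r ≤ 7, 0 ≤ θ ≤ π/2 in polar coordinates, where x = r cos(θ), y = r sin(θ), and dA = r dr dθ.

Under the substitution, the integrand becomes 9r^4, so

    ∬_D (9(x^2 + y^2)^2) dA = ∫_{0}^{π/2} ∫_{0}^{7} (9r^4) · r dr dθ.

Inner integral (in r): ∫_{0}^{7} (9r^4) · r dr = 352947/2.

Outer integral (in θ): ∫_{0}^{π/2} (352947/2) dθ = 352947π/4.

Therefore ∬_D (9(x^2 + y^2)^2) dA = 352947π/4.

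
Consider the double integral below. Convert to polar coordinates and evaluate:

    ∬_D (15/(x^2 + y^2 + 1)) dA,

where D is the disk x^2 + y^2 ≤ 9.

The region D is 0 ≤ r ≤ 3, 0 ≤ θ ≤ 2π in polar coordinates, where x = r cos(θ), y = r sin(θ), and dA = r dr dθ.

Under the substitution, the integrand becomes 15/(r^2 + 1), so

    ∬_D (15/(x^2 + y^2 + 1)) dA = ∫_{0}^{2π} ∫_{0}^{3} (15/(r^2 + 1)) · r dr dθ.

Inner integral (in r): ∫_{0}^{3} (15/(r^2 + 1)) · r dr = 15log(10)/2.

Outer integral (in θ): ∫_{0}^{2π} (15log(10)/2) dθ = 15π log(10).

Therefore ∬_D (15/(x^2 + y^2 + 1)) dA = 15π log(10).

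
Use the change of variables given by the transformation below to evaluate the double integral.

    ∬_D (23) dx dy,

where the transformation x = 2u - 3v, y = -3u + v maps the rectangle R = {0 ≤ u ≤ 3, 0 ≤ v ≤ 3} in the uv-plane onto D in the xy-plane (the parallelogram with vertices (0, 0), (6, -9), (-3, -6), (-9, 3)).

Compute the Jacobian determinant of (x, y) with respect to (u, v):

    ∂(x,y)/∂(u,v) = | 2  -3 | = (2)(1) - (-3)(-3) = -7.
                   | -3  1 |

Its absolute value is |J| = 7 (the area scaling factor).

Substituting x = 2u - 3v, y = -3u + v into the integrand,

    23 → 23,

so the integral becomes

    ∬_R (23) · |J| du dv = ∫_0^3 ∫_0^3 (161) dv du.

Inner (v): 483.
Outer (u): 1449.

Therefore ∬_D (23) dx dy = 1449.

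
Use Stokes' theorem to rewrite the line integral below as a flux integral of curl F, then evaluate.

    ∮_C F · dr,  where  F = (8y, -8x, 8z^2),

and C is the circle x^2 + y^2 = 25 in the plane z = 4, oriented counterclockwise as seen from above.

Let S be the flat disk x^2 + y^2 ≤ 25 in the plane z = 4, with upward unit normal n̂ = ẑ. By Stokes' theorem,

    ∮_C F · dr = ∬_S (∇ × F) · n̂ dS = ∬_D (curl F)_z dA,

where D is the disk x^2 + y^2 ≤ 25.

Compute the curl of F = (8y, -8x, 8z^2):
    (∇ × F)_x = ∂F_z/∂y - ∂F_y/∂z = 0,
    (∇ × F)_y = ∂F_x/∂z - ∂F_z/∂x = 0,
    (∇ × F)_z = ∂F_y/∂x - ∂F_x/∂y = -16.

On z = 4, (curl F)_z = -16.

Convert to polar (x = r cos θ, y = r sin θ, dA = r dr dθ); the integrand becomes -16, so

    ∬_D (curl F)_z dA = ∫_0^{2π} ∫_0^{5} (-16) · r dr dθ.

Inner (r from 0 to 5): -200.
Outer (θ from 0 to 2π): -400π.

Therefore ∮_C F · dr = -400π.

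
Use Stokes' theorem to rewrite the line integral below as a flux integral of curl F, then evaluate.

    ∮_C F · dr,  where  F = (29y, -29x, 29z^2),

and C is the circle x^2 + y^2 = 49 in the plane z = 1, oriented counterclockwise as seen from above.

Let S be the flat disk x^2 + y^2 ≤ 49 in the plane z = 1, with upward unit normal n̂ = ẑ. By Stokes' theorem,

    ∮_C F · dr = ∬_S (∇ × F) · n̂ dS = ∬_D (curl F)_z dA,

where D is the disk x^2 + y^2 ≤ 49.

Compute the curl of F = (29y, -29x, 29z^2):
    (∇ × F)_x = ∂F_z/∂y - ∂F_y/∂z = 0,
    (∇ × F)_y = ∂F_x/∂z - ∂F_z/∂x = 0,
    (∇ × F)_z = ∂F_y/∂x - ∂F_x/∂y = -58.

On z = 1, (curl F)_z = -58.

Convert to polar (x = r cos θ, y = r sin θ, dA = r dr dθ); the integrand becomes -58, so

    ∬_D (curl F)_z dA = ∫_0^{2π} ∫_0^{7} (-58) · r dr dθ.

Inner (r from 0 to 7): -1421.
Outer (θ from 0 to 2π): -2842π.

Therefore ∮_C F · dr = -2842π.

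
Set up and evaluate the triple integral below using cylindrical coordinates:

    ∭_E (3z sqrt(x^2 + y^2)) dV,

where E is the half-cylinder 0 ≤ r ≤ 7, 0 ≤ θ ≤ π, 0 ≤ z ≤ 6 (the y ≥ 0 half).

In cylindrical coordinates, x = r cos(θ), y = r sin(θ), z = z, and dV = r dr dθ dz.

The integrand becomes 3r z, so

    ∭_E (3z sqrt(x^2 + y^2)) dV = ∫_{0}^{π} ∫_{0}^{7} ∫_{0}^{6} (3r z) · r dz dr dθ.

Inner (z): 54r^2.
Middle (r from 0 to 7): 6174.
Outer (θ): 6174π.

Therefore the triple integral equals 6174π.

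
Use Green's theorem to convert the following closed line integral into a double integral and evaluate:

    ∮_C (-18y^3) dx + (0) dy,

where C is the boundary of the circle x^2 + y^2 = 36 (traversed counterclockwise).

Green's theorem converts the closed line integral into a double integral over the enclosed region D:

    ∮_C P dx + Q dy = ∬_D (∂Q/∂x - ∂P/∂y) dA.

Here P = -18y^3, Q = 0, so

    ∂Q/∂x = 0,    ∂P/∂y = -54y^2,
    ∂Q/∂x - ∂P/∂y = 54y^2.

D is the region x^2 + y^2 ≤ 36. Evaluating the double integral:

In polar coordinates (x = r cos θ, y = r sin θ, dA = r dr dθ) the integrand becomes 54r^2sin(θ)^2, so

    ∬_D (54y^2) dA = ∫_0^{2π} ∫_0^{6} (54r^2sin(θ)^2) · r dr dθ.

Inner (r from 0 to 6): 17496sin(θ)^2.
Outer (θ from 0 to 2π): 17496π.

Therefore ∮_C P dx + Q dy = 17496π.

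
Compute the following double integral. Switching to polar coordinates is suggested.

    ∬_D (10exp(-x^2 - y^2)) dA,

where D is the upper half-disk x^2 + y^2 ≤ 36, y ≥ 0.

The region D is 0 ≤ r ≤ 6, 0 ≤ θ ≤ π in polar coordinates, where x = r cos(θ), y = r sin(θ), and dA = r dr dθ.

Under the substitution, the integrand becomes 10exp(-r^2), so

    ∬_D (10exp(-x^2 - y^2)) dA = ∫_{0}^{π} ∫_{0}^{6} (10exp(-r^2)) · r dr dθ.

Inner integral (in r): ∫_{0}^{6} (10exp(-r^2)) · r dr = 5 - 5exp(-36).

Outer integral (in θ): ∫_{0}^{π} (5 - 5exp(-36)) dθ = -5π exp(-36) + 5π.

Therefore ∬_D (10exp(-x^2 - y^2)) dA = -5π exp(-36) + 5π.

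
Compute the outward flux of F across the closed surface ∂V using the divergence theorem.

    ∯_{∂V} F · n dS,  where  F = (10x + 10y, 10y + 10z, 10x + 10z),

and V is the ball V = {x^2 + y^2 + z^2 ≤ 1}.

By the divergence theorem,

    ∯_{∂V} F · n dS = ∭_V (∇ · F) dV.

Compute the divergence:
    ∇ · F = ∂F_x/∂x + ∂F_y/∂y + ∂F_z/∂z = 10 + 10 + 10 = 30.

In spherical coordinates, x = ρ sin(φ) cos(θ), y = ρ sin(φ) sin(θ), z = ρ cos(φ), dV = ρ^2 sin(φ) dρ dφ dθ, with 0 ≤ ρ ≤ 1, 0 ≤ φ ≤ π, 0 ≤ θ ≤ 2π.

The integrand, after substitution and multiplying by the volume element, becomes (30) · ρ^2 sin(φ), so

    ∭_V (∇·F) dV = ∫_0^{2π} ∫_0^{π} ∫_0^{1} (30) · ρ^2 sin(φ) dρ dφ dθ.

Inner (ρ from 0 to 1): 10sin(φ).
Middle (φ from 0 to π): 20.
Outer (θ from 0 to 2π): 40π.

Therefore ∯_{∂V} F · n dS = 40π.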